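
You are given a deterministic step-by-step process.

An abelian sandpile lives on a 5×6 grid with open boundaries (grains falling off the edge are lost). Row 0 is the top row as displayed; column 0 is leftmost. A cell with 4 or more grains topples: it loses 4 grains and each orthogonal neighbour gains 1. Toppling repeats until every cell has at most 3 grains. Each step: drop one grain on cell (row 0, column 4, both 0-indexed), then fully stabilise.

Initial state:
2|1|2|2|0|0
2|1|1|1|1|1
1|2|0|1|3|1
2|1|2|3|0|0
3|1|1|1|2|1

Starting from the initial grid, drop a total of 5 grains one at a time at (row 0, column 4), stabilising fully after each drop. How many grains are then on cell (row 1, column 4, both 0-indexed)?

0) 2|1|2|2|0|0
2|1|1|1|1|1
1|2|0|1|3|1
2|1|2|3|0|0
3|1|1|1|2|1
1) 2|1|2|2|1|0
2|1|1|1|1|1
1|2|0|1|3|1
2|1|2|3|0|0
3|1|1|1|2|1
2) 2|1|2|2|2|0
2|1|1|1|1|1
1|2|0|1|3|1
2|1|2|3|0|0
3|1|1|1|2|1
3) 2|1|2|2|3|0
2|1|1|1|1|1
1|2|0|1|3|1
2|1|2|3|0|0
3|1|1|1|2|1
4) 2|1|2|3|0|1
2|1|1|1|2|1
1|2|0|1|3|1
2|1|2|3|0|0
3|1|1|1|2|1
5) 2|1|2|3|1|1
2|1|1|1|2|1
1|2|0|1|3|1
2|1|2|3|0|0
3|1|1|1|2|1

2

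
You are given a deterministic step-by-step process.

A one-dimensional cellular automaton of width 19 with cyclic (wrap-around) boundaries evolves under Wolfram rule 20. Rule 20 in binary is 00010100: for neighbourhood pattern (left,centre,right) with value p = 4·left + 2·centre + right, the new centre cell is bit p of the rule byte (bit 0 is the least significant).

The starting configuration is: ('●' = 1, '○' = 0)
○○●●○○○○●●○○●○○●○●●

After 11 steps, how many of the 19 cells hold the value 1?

0) ○○●●○○○○●●○○●○○●○●●
1) ●○○○●○○○○○●○●●○●○○○
2) ●●○○●●○○○○●○○○○●●○○
3) ○○●○○○●○○○●●○○○○○●○
4) ○○●●○○●●○○○○●○○○○●●
5) ●○○○●○○○●○○○●●○○○○○
6) ●●○○●●○○●●○○○○●○○○○
7) ○○●○○○●○○○●○○○●●○○○
8) ○○●●○○●●○○●●○○○○●○○
9) ○○○○●○○○●○○○●○○○●●○
10) ○○○○●●○○●●○○●●○○○○●
11) ●○○○○○●○○○●○○○●○○○●

5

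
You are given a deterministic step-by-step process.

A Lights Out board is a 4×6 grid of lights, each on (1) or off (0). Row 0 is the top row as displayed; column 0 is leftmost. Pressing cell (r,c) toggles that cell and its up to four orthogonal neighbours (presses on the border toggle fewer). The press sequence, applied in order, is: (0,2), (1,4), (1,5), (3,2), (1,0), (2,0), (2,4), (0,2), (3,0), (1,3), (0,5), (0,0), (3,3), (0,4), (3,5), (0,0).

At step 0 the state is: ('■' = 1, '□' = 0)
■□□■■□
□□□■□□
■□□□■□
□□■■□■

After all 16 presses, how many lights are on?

15

gen 0: ■□□■■□
□□□■□□
■□□□■□
□□■■□■
gen 1: ■■■□■□
□□■■□□
■□□□■□
□□■■□■
gen 2: ■■■□□□
□□■□■■
■□□□□□
□□■■□■
gen 3: ■■■□□■
□□■□□□
■□□□□■
□□■■□■
gen 4: ■■■□□■
□□■□□□
■□■□□■
□■□□□■
gen 5: □■■□□■
■■■□□□
□□■□□■
□■□□□■
gen 6: □■■□□■
□■■□□□
■■■□□■
■■□□□■
gen 7: □■■□□■
□■■□■□
■■■■■□
■■□□■■
gen 8: □□□■□■
□■□□■□
■■■■■□
■■□□■■
gen 9: □□□■□■
□■□□■□
□■■■■□
□□□□■■
gen 10: □□□□□■
□■■■□□
□■■□■□
□□□□■■
gen 11: □□□□■□
□■■■□■
□■■□■□
□□□□■■
gen 12: ■■□□■□
■■■■□■
□■■□■□
□□□□■■
gen 13: ■■□□■□
■■■■□■
□■■■■□
□□■■□■
gen 14: ■■□■□■
■■■■■■
□■■■■□
□□■■□■
gen 15: ■■□■□■
■■■■■■
□■■■■■
□□■■■□
gen 16: □□□■□■
□■■■■■
□■■■■■
□□■■■□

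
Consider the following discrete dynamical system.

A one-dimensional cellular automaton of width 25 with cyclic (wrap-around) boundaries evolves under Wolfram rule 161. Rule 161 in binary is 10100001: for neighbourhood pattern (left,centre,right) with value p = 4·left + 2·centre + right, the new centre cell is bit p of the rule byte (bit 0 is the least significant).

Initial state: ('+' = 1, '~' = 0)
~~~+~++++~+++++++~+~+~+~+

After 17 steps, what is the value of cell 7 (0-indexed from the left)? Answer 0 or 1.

k=0  ~~~+~++++~+++++++~+~+~+~+
k=1  ~+~~+~++~+~+++++~+~+~+~+~
k=2  ~~~~~+~~+~+~+++~+~+~+~+~~
k=3  ++++~~~~~+~+~+~+~+~+~+~~+
k=4  +++~~+++~~+~+~+~+~+~+~~~~
k=5  ~+~~~~+~~~~+~+~+~+~+~~++~
k=6  ~~~++~~~++~~+~+~+~+~~~~~~
k=7  ++~~~~+~~~~~~+~+~+~~+++++
k=8  +~~++~~~++++~~+~+~~~~++++
k=9  ~~~~~~+~~++~~~~+~~++~~+++
k=10  ~++++~~~~~~~++~~~~~~~~~+~
k=11  ~~++~~+++++~~~~+++++++~~~
k=12  +~~~~~~+++~~++~~+++++~~++
k=13  ~~++++~~+~~~~~~~~+++~~~~+
k=14  ~~~++~~~~~++++++~~+~~++~~
k=15  ++~~~~+++~~++++~~~~~~~~~+
k=16  +~~++~~+~~~~++~~+++++++~~
k=17  ~~~~~~~~~++~~~~~~+++++~~~

0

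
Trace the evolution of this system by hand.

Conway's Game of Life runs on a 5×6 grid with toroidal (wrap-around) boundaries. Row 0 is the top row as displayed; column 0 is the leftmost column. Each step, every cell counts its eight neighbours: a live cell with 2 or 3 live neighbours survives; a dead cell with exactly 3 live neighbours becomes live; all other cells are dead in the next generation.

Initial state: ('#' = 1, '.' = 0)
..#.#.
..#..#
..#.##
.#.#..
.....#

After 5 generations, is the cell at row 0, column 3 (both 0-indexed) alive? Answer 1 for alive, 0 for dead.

0

t=0: ..#.#.
..#..#
..#.##
.#.#..
.....#
t=1: ...###
.##..#
###.##
#.##.#
..###.
t=2: ##...#
......
......
......
##....
t=3: .#...#
#.....
......
......
.#...#
t=4: .#...#
#.....
......
......
......
t=5: #.....
#.....
......
......
......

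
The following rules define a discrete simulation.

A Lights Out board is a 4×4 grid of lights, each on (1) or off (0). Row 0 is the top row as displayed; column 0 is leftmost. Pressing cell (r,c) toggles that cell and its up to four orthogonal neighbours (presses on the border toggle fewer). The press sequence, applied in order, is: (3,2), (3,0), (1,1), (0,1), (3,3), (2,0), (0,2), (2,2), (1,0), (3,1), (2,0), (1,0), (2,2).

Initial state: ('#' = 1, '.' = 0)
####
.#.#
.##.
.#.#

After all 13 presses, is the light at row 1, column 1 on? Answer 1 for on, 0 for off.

1

[0] ####
.#.#
.##.
.#.#
[1] ####
.#.#
.#..
..#.
[2] ####
.#.#
##..
###.
[3] #.##
#.##
#...
###.
[4] .#.#
####
#...
###.
[5] .#.#
####
#..#
##.#
[6] .#.#
.###
.#.#
.#.#
[7] ..#.
.#.#
.#.#
.#.#
[8] ..#.
.###
..#.
.###
[9] #.#.
#.##
#.#.
.###
[10] #.#.
#.##
###.
#..#
[11] #.#.
..##
..#.
...#
[12] ..#.
####
#.#.
...#
[13] ..#.
##.#
##.#
..##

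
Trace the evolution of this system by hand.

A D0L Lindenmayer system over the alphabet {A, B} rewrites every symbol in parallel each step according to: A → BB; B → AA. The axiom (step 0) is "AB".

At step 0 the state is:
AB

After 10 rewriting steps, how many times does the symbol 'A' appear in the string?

step 0: AB
step 1: BBAA
step 2: AAAABBBB
step 3: BBBBBBBBAAAAAAAA
step 4: AAAAAAAAAAAAAAAABBBBBBBBBBBBBBBB
step 5: BBBBBBBBBBBBBBBBBBBBBBBBBBBBBBBBAAAAAAAAAAAAAAAAAAAAAAAAAAAAAAAA
step 6: AAAAAAAAAAAAAAAAAAAAAAAAAAAAAAAAAAAAAAAAAAAAAAAAAAAAAAAAAA…BBBBBBBBBBBBBBBBBBBBBBBBBBBBBBBBBBBBBBBBBBBBBBBBBBBBBBBBBB  (len 128)
step 7: BBBBBBBBBBBBBBBBBBBBBBBBBBBBBBBBBBBBBBBBBBBBBBBBBBBBBBBBBB…AAAAAAAAAAAAAAAAAAAAAAAAAAAAAAAAAAAAAAAAAAAAAAAAAAAAAAAAAA  (len 256)
step 8: AAAAAAAAAAAAAAAAAAAAAAAAAAAAAAAAAAAAAAAAAAAAAAAAAAAAAAAAAA…BBBBBBBBBBBBBBBBBBBBBBBBBBBBBBBBBBBBBBBBBBBBBBBBBBBBBBBBBB  (len 512)
step 9: BBBBBBBBBBBBBBBBBBBBBBBBBBBBBBBBBBBBBBBBBBBBBBBBBBBBBBBBBB…AAAAAAAAAAAAAAAAAAAAAAAAAAAAAAAAAAAAAAAAAAAAAAAAAAAAAAAAAA  (len 1024)
step 10: AAAAAAAAAAAAAAAAAAAAAAAAAAAAAAAAAAAAAAAAAAAAAAAAAAAAAAAAAA…BBBBBBBBBBBBBBBBBBBBBBBBBBBBBBBBBBBBBBBBBBBBBBBBBBBBBBBBBB  (len 2048)

1024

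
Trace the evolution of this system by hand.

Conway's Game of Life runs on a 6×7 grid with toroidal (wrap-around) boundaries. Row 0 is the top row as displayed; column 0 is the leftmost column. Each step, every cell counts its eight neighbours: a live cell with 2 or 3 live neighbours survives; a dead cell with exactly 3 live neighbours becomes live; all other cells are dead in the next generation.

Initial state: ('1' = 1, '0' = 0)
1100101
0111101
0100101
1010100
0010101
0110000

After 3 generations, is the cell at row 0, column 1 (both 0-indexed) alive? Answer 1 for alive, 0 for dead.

0

t=0: 1100101
0111101
0100101
1010100
0010101
0110000
t=1: 0000101
0000101
0000101
1010101
1010010
0010001
t=2: 1001001
1001101
0000101
1000100
1010010
1101001
t=3: 0001000
0001100
0000101
1101100
0011110
0001110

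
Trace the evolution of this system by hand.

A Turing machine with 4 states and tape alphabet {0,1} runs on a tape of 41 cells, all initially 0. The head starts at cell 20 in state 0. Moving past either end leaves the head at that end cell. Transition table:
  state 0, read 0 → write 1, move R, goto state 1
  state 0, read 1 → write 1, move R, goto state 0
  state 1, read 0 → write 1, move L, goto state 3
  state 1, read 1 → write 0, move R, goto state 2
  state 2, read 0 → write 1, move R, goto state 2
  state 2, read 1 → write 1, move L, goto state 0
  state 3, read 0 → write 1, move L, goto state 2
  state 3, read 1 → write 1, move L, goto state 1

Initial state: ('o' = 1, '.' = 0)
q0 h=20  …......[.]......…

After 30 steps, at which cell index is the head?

32

step 0: q0 h=20  …......[.]......…
step 1: q1 h=21  ….....o[.]......…
step 2: q3 h=20  …......[o]o.....…
step 3: q1 h=19  …......[.]oo....…
step 4: q3 h=18  …......[.]ooo...…
step 5: q2 h=17  …......[.]oooo..…
step 6: q2 h=18  ….....o[o]ooo...…
step 7: q0 h=17  …......[o]oooo..…
step 8: q0 h=18  ….....o[o]ooo...…
step 9: q0 h=19  …....oo[o]oo....…
step 10: q0 h=20  …...ooo[o]o.....…
step 11: q0 h=21  …..oooo[o]......…
step 12: q0 h=22  ….ooooo[.]......…
step 13: q1 h=23  …oooooo[.]......…
step 14: q3 h=22  ….ooooo[o]o.....…
step 15: q1 h=21  …..oooo[o]oo....…
step 16: q2 h=22  ….oooo.[o]o.....…
step 17: q0 h=21  …..oooo[.]oo....…
step 18: q1 h=22  ….ooooo[o]o.....…
step 19: q2 h=23  …ooooo.[o]......…
step 20: q0 h=22  ….ooooo[.]o.....…
step 21: q1 h=23  …oooooo[o]......…
step 22: q2 h=24  …ooooo.[.]......…
step 23: q2 h=25  …oooo.o[.]......…
step 24: q2 h=26  …ooo.oo[.]......…
step 25: q2 h=27  …oo.ooo[.]......…
step 26: q2 h=28  …o.oooo[.]......…
step 27: q2 h=29  ….ooooo[.]......…
step 28: q2 h=30  …oooooo[.]......…
step 29: q2 h=31  …oooooo[.]......…
step 30: q2 h=32  …oooooo[.]......…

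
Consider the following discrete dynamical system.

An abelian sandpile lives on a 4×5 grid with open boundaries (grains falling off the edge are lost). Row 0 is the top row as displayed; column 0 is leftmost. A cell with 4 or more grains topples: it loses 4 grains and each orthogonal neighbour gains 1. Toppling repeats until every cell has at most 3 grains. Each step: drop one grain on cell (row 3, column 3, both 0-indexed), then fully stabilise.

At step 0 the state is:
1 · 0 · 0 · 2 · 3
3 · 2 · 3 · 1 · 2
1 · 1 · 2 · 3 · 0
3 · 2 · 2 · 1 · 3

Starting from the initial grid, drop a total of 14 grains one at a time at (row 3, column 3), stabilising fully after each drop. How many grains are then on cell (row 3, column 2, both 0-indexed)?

3

gen 0: 1 · 0 · 0 · 2 · 3
3 · 2 · 3 · 1 · 2
1 · 1 · 2 · 3 · 0
3 · 2 · 2 · 1 · 3
gen 1: 1 · 0 · 0 · 2 · 3
3 · 2 · 3 · 1 · 2
1 · 1 · 2 · 3 · 0
3 · 2 · 2 · 2 · 3
gen 2: 1 · 0 · 0 · 2 · 3
3 · 2 · 3 · 1 · 2
1 · 1 · 2 · 3 · 0
3 · 2 · 2 · 3 · 3
gen 3: 1 · 0 · 0 · 2 · 3
3 · 2 · 3 · 2 · 2
1 · 1 · 3 · 0 · 2
3 · 2 · 3 · 2 · 0
gen 4: 1 · 0 · 0 · 2 · 3
3 · 2 · 3 · 2 · 2
1 · 1 · 3 · 0 · 2
3 · 2 · 3 · 3 · 0
gen 5: 1 · 0 · 1 · 2 · 3
3 · 3 · 0 · 3 · 2
1 · 2 · 1 · 2 · 2
3 · 3 · 1 · 1 · 1
gen 6: 1 · 0 · 1 · 2 · 3
3 · 3 · 0 · 3 · 2
1 · 2 · 1 · 2 · 2
3 · 3 · 1 · 2 · 1
gen 7: 1 · 0 · 1 · 2 · 3
3 · 3 · 0 · 3 · 2
1 · 2 · 1 · 2 · 2
3 · 3 · 1 · 3 · 1
gen 8: 1 · 0 · 1 · 2 · 3
3 · 3 · 0 · 3 · 2
1 · 2 · 1 · 3 · 2
3 · 3 · 2 · 0 · 2
gen 9: 1 · 0 · 1 · 2 · 3
3 · 3 · 0 · 3 · 2
1 · 2 · 1 · 3 · 2
3 · 3 · 2 · 1 · 2
gen 10: 1 · 0 · 1 · 2 · 3
3 · 3 · 0 · 3 · 2
1 · 2 · 1 · 3 · 2
3 · 3 · 2 · 2 · 2
gen 11: 1 · 0 · 1 · 2 · 3
3 · 3 · 0 · 3 · 2
1 · 2 · 1 · 3 · 2
3 · 3 · 2 · 3 · 2
gen 12: 1 · 0 · 1 · 3 · 3
3 · 3 · 1 · 0 · 3
1 · 2 · 2 · 1 · 3
3 · 3 · 3 · 1 · 3
gen 13: 1 · 0 · 1 · 3 · 3
3 · 3 · 1 · 0 · 3
1 · 2 · 2 · 1 · 3
3 · 3 · 3 · 2 · 3
gen 14: 1 · 0 · 1 · 3 · 3
3 · 3 · 1 · 0 · 3
1 · 2 · 2 · 1 · 3
3 · 3 · 3 · 3 · 3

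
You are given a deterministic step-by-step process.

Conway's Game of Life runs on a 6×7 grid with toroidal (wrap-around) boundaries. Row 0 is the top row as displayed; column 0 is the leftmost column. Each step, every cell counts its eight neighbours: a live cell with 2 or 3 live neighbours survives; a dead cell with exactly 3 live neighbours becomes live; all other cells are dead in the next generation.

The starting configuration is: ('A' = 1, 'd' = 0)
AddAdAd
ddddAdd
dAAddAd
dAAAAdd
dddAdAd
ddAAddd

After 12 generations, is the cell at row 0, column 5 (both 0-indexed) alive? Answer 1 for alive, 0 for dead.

0) AddAdAd
ddddAdd
dAAddAd
dAAAAdd
dddAdAd
ddAAddd
1) ddAAddd
dAAAAAA
dAdddAd
dAdddAd
dAddddd
ddAAddA
2) AdddddA
AAdddAA
dAdAddd
AAAdddd
AAddddd
dAdAddd
3) ddAddAd
dAAddAd
ddddddd
ddddddd
ddddddd
dAAdddA
4) AddAdAA
dAAdddd
ddddddd
ddddddd
ddddddd
dAAdddd
5) AddAddA
AAAdddA
ddddddd
ddddddd
ddddddd
AAAdddA
6) dddAdAd
dAAdddA
AAddddd
ddddddd
AAddddd
dAAdddA
7) dddAdAA
dAAdddA
AAAdddd
ddddddd
AAAdddd
dAAdddA
8) dddAdAA
dddAdAA
AdAdddd
ddddddd
AdAdddd
dddAdAA
9) AdAAddd
AdAAdAd
ddddddA
ddddddd
ddddddA
AdAAdAd
10) Adddddd
AdAAAdd
ddddddA
ddddddd
ddddddA
AdAAAdd
11) AdddddA
AAdAddA
dddAddd
ddddddd
dddAddd
AAdAddA
12) dddddAd
dAAdddA
AdAdddd
ddddddd
AdAdddd
dAAdddA

1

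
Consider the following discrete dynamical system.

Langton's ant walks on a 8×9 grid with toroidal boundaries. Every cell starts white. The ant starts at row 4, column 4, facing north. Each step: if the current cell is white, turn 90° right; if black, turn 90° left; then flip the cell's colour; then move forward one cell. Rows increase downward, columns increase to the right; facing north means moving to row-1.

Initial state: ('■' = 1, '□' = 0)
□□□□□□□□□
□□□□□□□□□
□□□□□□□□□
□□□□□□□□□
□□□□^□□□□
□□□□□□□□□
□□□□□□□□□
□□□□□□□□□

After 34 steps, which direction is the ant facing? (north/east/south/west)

t=0: □□□□□□□□□
□□□□□□□□□
□□□□□□□□□
□□□□□□□□□
□□□□^□□□□
□□□□□□□□□
□□□□□□□□□
□□□□□□□□□
t=1: □□□□□□□□□
□□□□□□□□□
□□□□□□□□□
□□□□□□□□□
□□□□■>□□□
□□□□□□□□□
□□□□□□□□□
□□□□□□□□□
t=2: □□□□□□□□□
□□□□□□□□□
□□□□□□□□□
□□□□□□□□□
□□□□■■□□□
□□□□□v□□□
□□□□□□□□□
□□□□□□□□□
t=3: □□□□□□□□□
□□□□□□□□□
□□□□□□□□□
□□□□□□□□□
□□□□■■□□□
□□□□<■□□□
□□□□□□□□□
□□□□□□□□□
t=4: □□□□□□□□□
□□□□□□□□□
□□□□□□□□□
□□□□□□□□□
□□□□^■□□□
□□□□■■□□□
□□□□□□□□□
□□□□□□□□□
t=5: □□□□□□□□□
□□□□□□□□□
□□□□□□□□□
□□□□□□□□□
□□□<□■□□□
□□□□■■□□□
□□□□□□□□□
□□□□□□□□□
t=6: □□□□□□□□□
□□□□□□□□□
□□□□□□□□□
□□□^□□□□□
□□□■□■□□□
□□□□■■□□□
□□□□□□□□□
□□□□□□□□□
t=7: □□□□□□□□□
□□□□□□□□□
□□□□□□□□□
□□□■>□□□□
□□□■□■□□□
□□□□■■□□□
□□□□□□□□□
□□□□□□□□□
t=8: □□□□□□□□□
□□□□□□□□□
□□□□□□□□□
□□□■■□□□□
□□□■v■□□□
□□□□■■□□□
□□□□□□□□□
□□□□□□□□□
t=9: □□□□□□□□□
□□□□□□□□□
□□□□□□□□□
□□□■■□□□□
□□□<■■□□□
□□□□■■□□□
□□□□□□□□□
□□□□□□□□□
t=10: □□□□□□□□□
□□□□□□□□□
□□□□□□□□□
□□□■■□□□□
□□□□■■□□□
□□□v■■□□□
□□□□□□□□□
□□□□□□□□□
t=11: □□□□□□□□□
□□□□□□□□□
□□□□□□□□□
□□□■■□□□□
□□□□■■□□□
□□<■■■□□□
□□□□□□□□□
□□□□□□□□□
t=12: □□□□□□□□□
□□□□□□□□□
□□□□□□□□□
□□□■■□□□□
□□^□■■□□□
□□■■■■□□□
□□□□□□□□□
□□□□□□□□□
t=13: □□□□□□□□□
□□□□□□□□□
□□□□□□□□□
□□□■■□□□□
□□■>■■□□□
□□■■■■□□□
□□□□□□□□□
□□□□□□□□□
t=14: □□□□□□□□□
□□□□□□□□□
□□□□□□□□□
□□□■■□□□□
□□■■■■□□□
□□■v■■□□□
□□□□□□□□□
□□□□□□□□□
t=15: □□□□□□□□□
□□□□□□□□□
□□□□□□□□□
□□□■■□□□□
□□■■■■□□□
□□■□>■□□□
□□□□□□□□□
□□□□□□□□□
t=16: □□□□□□□□□
□□□□□□□□□
□□□□□□□□□
□□□■■□□□□
□□■■^■□□□
□□■□□■□□□
□□□□□□□□□
□□□□□□□□□
t=17: □□□□□□□□□
□□□□□□□□□
□□□□□□□□□
□□□■■□□□□
□□■<□■□□□
□□■□□■□□□
□□□□□□□□□
□□□□□□□□□
t=18: □□□□□□□□□
□□□□□□□□□
□□□□□□□□□
□□□■■□□□□
□□■□□■□□□
□□■v□■□□□
□□□□□□□□□
□□□□□□□□□
t=19: □□□□□□□□□
□□□□□□□□□
□□□□□□□□□
□□□■■□□□□
□□■□□■□□□
□□<■□■□□□
□□□□□□□□□
□□□□□□□□□
t=20: □□□□□□□□□
□□□□□□□□□
□□□□□□□□□
□□□■■□□□□
□□■□□■□□□
□□□■□■□□□
□□v□□□□□□
□□□□□□□□□
t=21: □□□□□□□□□
□□□□□□□□□
□□□□□□□□□
□□□■■□□□□
□□■□□■□□□
□□□■□■□□□
□<■□□□□□□
□□□□□□□□□
t=22: □□□□□□□□□
□□□□□□□□□
□□□□□□□□□
□□□■■□□□□
□□■□□■□□□
□^□■□■□□□
□■■□□□□□□
□□□□□□□□□
t=23: □□□□□□□□□
□□□□□□□□□
□□□□□□□□□
□□□■■□□□□
□□■□□■□□□
□■>■□■□□□
□■■□□□□□□
□□□□□□□□□
t=24: □□□□□□□□□
□□□□□□□□□
□□□□□□□□□
□□□■■□□□□
□□■□□■□□□
□■■■□■□□□
□■v□□□□□□
□□□□□□□□□
t=25: □□□□□□□□□
□□□□□□□□□
□□□□□□□□□
□□□■■□□□□
□□■□□■□□□
□■■■□■□□□
□■□>□□□□□
□□□□□□□□□
t=26: □□□□□□□□□
□□□□□□□□□
□□□□□□□□□
□□□■■□□□□
□□■□□■□□□
□■■■□■□□□
□■□■□□□□□
□□□v□□□□□
t=27: □□□□□□□□□
□□□□□□□□□
□□□□□□□□□
□□□■■□□□□
□□■□□■□□□
□■■■□■□□□
□■□■□□□□□
□□<■□□□□□
t=28: □□□□□□□□□
□□□□□□□□□
□□□□□□□□□
□□□■■□□□□
□□■□□■□□□
□■■■□■□□□
□■^■□□□□□
□□■■□□□□□
t=29: □□□□□□□□□
□□□□□□□□□
□□□□□□□□□
□□□■■□□□□
□□■□□■□□□
□■■■□■□□□
□■■>□□□□□
□□■■□□□□□
t=30: □□□□□□□□□
□□□□□□□□□
□□□□□□□□□
□□□■■□□□□
□□■□□■□□□
□■■^□■□□□
□■■□□□□□□
□□■■□□□□□
t=31: □□□□□□□□□
□□□□□□□□□
□□□□□□□□□
□□□■■□□□□
□□■□□■□□□
□■<□□■□□□
□■■□□□□□□
□□■■□□□□□
t=32: □□□□□□□□□
□□□□□□□□□
□□□□□□□□□
□□□■■□□□□
□□■□□■□□□
□■□□□■□□□
□■v□□□□□□
□□■■□□□□□
t=33: □□□□□□□□□
□□□□□□□□□
□□□□□□□□□
□□□■■□□□□
□□■□□■□□□
□■□□□■□□□
□■□>□□□□□
□□■■□□□□□
t=34: □□□□□□□□□
□□□□□□□□□
□□□□□□□□□
□□□■■□□□□
□□■□□■□□□
□■□□□■□□□
□■□■□□□□□
□□■v□□□□□

south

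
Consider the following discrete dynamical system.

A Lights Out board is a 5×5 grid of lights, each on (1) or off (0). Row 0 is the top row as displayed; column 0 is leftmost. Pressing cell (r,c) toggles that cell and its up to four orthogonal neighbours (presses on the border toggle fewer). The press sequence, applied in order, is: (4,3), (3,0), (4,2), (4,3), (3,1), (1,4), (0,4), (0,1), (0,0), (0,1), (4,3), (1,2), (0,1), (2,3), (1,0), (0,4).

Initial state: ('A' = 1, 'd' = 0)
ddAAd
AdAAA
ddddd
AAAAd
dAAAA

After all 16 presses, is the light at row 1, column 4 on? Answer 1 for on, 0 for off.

0

k=0  ddAAd
AdAAA
ddddd
AAAAd
dAAAA
k=1  ddAAd
AdAAA
ddddd
AAAdd
dAddd
k=2  ddAAd
AdAAA
Adddd
ddAdd
AAddd
k=3  ddAAd
AdAAA
Adddd
ddddd
AdAAd
k=4  ddAAd
AdAAA
Adddd
dddAd
AdddA
k=5  ddAAd
AdAAA
AAddd
AAAAd
AAddA
k=6  ddAAA
AdAdd
AAddA
AAAAd
AAddA
k=7  ddAdd
AdAdA
AAddA
AAAAd
AAddA
k=8  AAddd
AAAdA
AAddA
AAAAd
AAddA
k=9  ddddd
dAAdA
AAddA
AAAAd
AAddA
k=10  AAAdd
ddAdA
AAddA
AAAAd
AAddA
k=11  AAAdd
ddAdA
AAddA
AAAdd
AAAAd
k=12  AAddd
dAdAA
AAAdA
AAAdd
AAAAd
k=13  ddAdd
dddAA
AAAdA
AAAdd
AAAAd
k=14  ddAdd
ddddA
AAdAd
AAAAd
AAAAd
k=15  AdAdd
AAddA
dAdAd
AAAAd
AAAAd
k=16  AdAAA
AAddd
dAdAd
AAAAd
AAAAd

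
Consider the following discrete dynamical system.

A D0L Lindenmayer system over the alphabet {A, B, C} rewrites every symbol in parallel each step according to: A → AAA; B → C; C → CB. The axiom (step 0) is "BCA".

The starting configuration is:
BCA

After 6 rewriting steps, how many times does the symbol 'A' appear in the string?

729

k=0  BCA
k=1  CCBAAA
k=2  CBCBCAAAAAAAAA
k=3  CBCCBCCBAAAAAAAAAAAAAAAAAAAAAAAAAAA
k=4  CBCCBCBCCBCBCAAAAAAAAAAAAAAAAAAAAAAAAAAAAAAAAAAAAAAAAAAAAAAAAAAAAAAAAAAAAAAAAAAAAAAAAAAAAAAAAA
k=5  CBCCBCBCCBCCBCBCCBCCBAAAAAAAAAAAAAAAAAAAAAAAAAAAAAAAAAAAAA…AAAAAAAAAAAAAAAAAAAAAAAAAAAAAAAAAAAAAAAAAAAAAAAAAAAAAAAAAA  (len 264)
k=6  CBCCBCBCCBCCBCBCCBCBCCBCCBCBCCBCBCAAAAAAAAAAAAAAAAAAAAAAAA…AAAAAAAAAAAAAAAAAAAAAAAAAAAAAAAAAAAAAAAAAAAAAAAAAAAAAAAAAA  (len 763)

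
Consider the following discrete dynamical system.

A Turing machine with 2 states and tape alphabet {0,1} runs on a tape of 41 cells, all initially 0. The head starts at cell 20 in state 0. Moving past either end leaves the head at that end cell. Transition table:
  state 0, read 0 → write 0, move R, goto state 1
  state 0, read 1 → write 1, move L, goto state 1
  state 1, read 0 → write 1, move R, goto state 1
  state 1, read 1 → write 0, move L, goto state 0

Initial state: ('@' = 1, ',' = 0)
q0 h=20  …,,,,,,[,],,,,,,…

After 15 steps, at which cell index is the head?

35

t=0: q0 h=20  …,,,,,,[,],,,,,,…
t=1: q1 h=21  …,,,,,,[,],,,,,,…
t=2: q1 h=22  …,,,,,@[,],,,,,,…
t=3: q1 h=23  …,,,,@@[,],,,,,,…
t=4: q1 h=24  …,,,@@@[,],,,,,,…
t=5: q1 h=25  …,,@@@@[,],,,,,,…
t=6: q1 h=26  …,@@@@@[,],,,,,,…
t=7: q1 h=27  …@@@@@@[,],,,,,,…
t=8: q1 h=28  …@@@@@@[,],,,,,,…
t=9: q1 h=29  …@@@@@@[,],,,,,,…
t=10: q1 h=30  …@@@@@@[,],,,,,,…
t=11: q1 h=31  …@@@@@@[,],,,,,,…
t=12: q1 h=32  …@@@@@@[,],,,,,,…
t=13: q1 h=33  …@@@@@@[,],,,,,,…
t=14: q1 h=34  …@@@@@@[,],,,,,,|
t=15: q1 h=35  …@@@@@@[,],,,,,|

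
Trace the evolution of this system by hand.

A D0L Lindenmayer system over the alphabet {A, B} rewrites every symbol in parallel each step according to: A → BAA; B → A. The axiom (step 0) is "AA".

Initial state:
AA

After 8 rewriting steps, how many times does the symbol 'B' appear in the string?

816

gen 0: AA
gen 1: BAABAA
gen 2: ABAABAAABAABAA
gen 3: BAAABAABAAABAABAABAAABAABAAABAABAA
gen 4: ABAABAABAAABAABAAABAABAABAAABAABAAABAABAAABAABAABAAABAABAAABAABAABAAABAABAAABAABAA
gen 5: BAAABAABAAABAABAAABAABAABAAABAABAAABAABAABAAABAABAAABAABAA…BAAABAABAAABAABAAABAABAABAAABAABAAABAABAABAAABAABAAABAABAA  (len 198)
gen 6: ABAABAABAAABAABAAABAABAABAAABAABAAABAABAABAAABAABAAABAABAA…BAAABAABAAABAABAAABAABAABAAABAABAAABAABAABAAABAABAAABAABAA  (len 478)
gen 7: BAAABAABAAABAABAAABAABAABAAABAABAAABAABAABAAABAABAAABAABAA…BAAABAABAAABAABAAABAABAABAAABAABAAABAABAABAAABAABAAABAABAA  (len 1154)
gen 8: ABAABAABAAABAABAAABAABAABAAABAABAAABAABAABAAABAABAAABAABAA…BAAABAABAAABAABAAABAABAABAAABAABAAABAABAABAAABAABAAABAABAA  (len 2786)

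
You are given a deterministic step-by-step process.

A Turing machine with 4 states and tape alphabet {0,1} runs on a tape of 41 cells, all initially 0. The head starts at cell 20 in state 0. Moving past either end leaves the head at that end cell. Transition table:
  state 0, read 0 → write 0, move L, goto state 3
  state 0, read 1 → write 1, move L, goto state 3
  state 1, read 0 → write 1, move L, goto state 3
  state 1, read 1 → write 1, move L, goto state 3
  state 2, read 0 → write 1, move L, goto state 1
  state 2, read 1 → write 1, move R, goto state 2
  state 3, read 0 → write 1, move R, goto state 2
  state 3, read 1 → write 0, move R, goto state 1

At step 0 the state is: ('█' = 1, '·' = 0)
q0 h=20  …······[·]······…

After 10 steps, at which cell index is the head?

gen 0: q0 h=20  …······[·]······…
gen 1: q3 h=19  …······[·]······…
gen 2: q2 h=20  …·····█[·]······…
gen 3: q1 h=19  …······[█]█·····…
gen 4: q3 h=18  …······[·]██····…
gen 5: q2 h=19  …·····█[█]█·····…
gen 6: q2 h=20  …····██[█]······…
gen 7: q2 h=21  …···███[·]······…
gen 8: q1 h=20  …····██[█]█·····…
gen 9: q3 h=19  …·····█[█]██····…
gen 10: q1 h=20  …····█·[█]█·····…

20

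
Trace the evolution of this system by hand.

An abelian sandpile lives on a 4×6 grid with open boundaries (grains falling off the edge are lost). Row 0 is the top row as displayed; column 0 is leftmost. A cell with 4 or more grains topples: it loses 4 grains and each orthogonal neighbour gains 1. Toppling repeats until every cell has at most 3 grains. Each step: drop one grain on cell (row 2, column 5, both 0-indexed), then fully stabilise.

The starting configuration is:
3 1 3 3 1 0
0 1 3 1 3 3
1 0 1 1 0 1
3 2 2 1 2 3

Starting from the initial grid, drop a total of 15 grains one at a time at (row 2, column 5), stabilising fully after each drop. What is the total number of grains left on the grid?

42

k=0  3 1 3 3 1 0
0 1 3 1 3 3
1 0 1 1 0 1
3 2 2 1 2 3
k=1  3 1 3 3 1 0
0 1 3 1 3 3
1 0 1 1 0 2
3 2 2 1 2 3
k=2  3 1 3 3 1 0
0 1 3 1 3 3
1 0 1 1 0 3
3 2 2 1 2 3
k=3  3 1 3 3 2 1
0 1 3 2 0 1
1 0 1 1 2 2
3 2 2 1 3 0
k=4  3 1 3 3 2 1
0 1 3 2 0 1
1 0 1 1 2 3
3 2 2 1 3 0
k=5  3 1 3 3 2 1
0 1 3 2 0 2
1 0 1 1 3 0
3 2 2 1 3 1
k=6  3 1 3 3 2 1
0 1 3 2 0 2
1 0 1 1 3 1
3 2 2 1 3 1
k=7  3 1 3 3 2 1
0 1 3 2 0 2
1 0 1 1 3 2
3 2 2 1 3 1
k=8  3 1 3 3 2 1
0 1 3 2 0 2
1 0 1 1 3 3
3 2 2 1 3 1
k=9  3 1 3 3 2 1
0 1 3 2 1 3
1 0 1 2 1 1
3 2 2 2 0 3
k=10  3 1 3 3 2 1
0 1 3 2 1 3
1 0 1 2 1 2
3 2 2 2 0 3
k=11  3 1 3 3 2 1
0 1 3 2 1 3
1 0 1 2 1 3
3 2 2 2 0 3
k=12  3 1 3 3 2 2
0 1 3 2 2 0
1 0 1 2 2 2
3 2 2 2 1 0
k=13  3 1 3 3 2 2
0 1 3 2 2 0
1 0 1 2 2 3
3 2 2 2 1 0
k=14  3 1 3 3 2 2
0 1 3 2 2 1
1 0 1 2 3 0
3 2 2 2 1 1
k=15  3 1 3 3 2 2
0 1 3 2 2 1
1 0 1 2 3 1
3 2 2 2 1 1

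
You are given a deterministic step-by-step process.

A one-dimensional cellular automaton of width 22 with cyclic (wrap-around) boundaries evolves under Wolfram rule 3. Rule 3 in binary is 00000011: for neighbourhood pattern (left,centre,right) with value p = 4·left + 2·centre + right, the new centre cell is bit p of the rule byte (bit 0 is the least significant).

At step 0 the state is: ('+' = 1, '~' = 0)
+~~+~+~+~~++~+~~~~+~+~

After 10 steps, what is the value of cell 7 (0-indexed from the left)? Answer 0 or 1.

0

k=0  +~~+~+~+~~++~+~~~~+~+~
k=1  ~~+~~~~~~+~~~~~+++~~~~
k=2  ++~~+++++~~++++~~~~+++
k=3  ~~~+~~~~~~+~~~~~+++~~~
k=4  +++~~+++++~~++++~~~~++
k=5  ~~~~+~~~~~~+~~~~~+++~~
k=6  ++++~~+++++~~++++~~~~+
k=7  ~~~~~+~~~~~~+~~~~~+++~
k=8  +++++~~+++++~~++++~~~~
k=9  ~~~~~~+~~~~~~+~~~~~+++
k=10  ~+++++~~+++++~~++++~~~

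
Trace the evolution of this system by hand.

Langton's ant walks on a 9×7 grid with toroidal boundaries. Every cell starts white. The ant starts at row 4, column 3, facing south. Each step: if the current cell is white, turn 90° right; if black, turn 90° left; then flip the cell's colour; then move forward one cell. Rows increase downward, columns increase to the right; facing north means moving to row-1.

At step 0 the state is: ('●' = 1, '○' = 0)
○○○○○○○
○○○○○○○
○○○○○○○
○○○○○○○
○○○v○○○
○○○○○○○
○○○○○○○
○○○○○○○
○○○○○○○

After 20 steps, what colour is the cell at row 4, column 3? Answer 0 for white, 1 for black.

0

0) ○○○○○○○
○○○○○○○
○○○○○○○
○○○○○○○
○○○v○○○
○○○○○○○
○○○○○○○
○○○○○○○
○○○○○○○
1) ○○○○○○○
○○○○○○○
○○○○○○○
○○○○○○○
○○<●○○○
○○○○○○○
○○○○○○○
○○○○○○○
○○○○○○○
2) ○○○○○○○
○○○○○○○
○○○○○○○
○○^○○○○
○○●●○○○
○○○○○○○
○○○○○○○
○○○○○○○
○○○○○○○
3) ○○○○○○○
○○○○○○○
○○○○○○○
○○●>○○○
○○●●○○○
○○○○○○○
○○○○○○○
○○○○○○○
○○○○○○○
4) ○○○○○○○
○○○○○○○
○○○○○○○
○○●●○○○
○○●v○○○
○○○○○○○
○○○○○○○
○○○○○○○
○○○○○○○
5) ○○○○○○○
○○○○○○○
○○○○○○○
○○●●○○○
○○●○>○○
○○○○○○○
○○○○○○○
○○○○○○○
○○○○○○○
6) ○○○○○○○
○○○○○○○
○○○○○○○
○○●●○○○
○○●○●○○
○○○○v○○
○○○○○○○
○○○○○○○
○○○○○○○
7) ○○○○○○○
○○○○○○○
○○○○○○○
○○●●○○○
○○●○●○○
○○○<●○○
○○○○○○○
○○○○○○○
○○○○○○○
8) ○○○○○○○
○○○○○○○
○○○○○○○
○○●●○○○
○○●^●○○
○○○●●○○
○○○○○○○
○○○○○○○
○○○○○○○
9) ○○○○○○○
○○○○○○○
○○○○○○○
○○●●○○○
○○●●>○○
○○○●●○○
○○○○○○○
○○○○○○○
○○○○○○○
10) ○○○○○○○
○○○○○○○
○○○○○○○
○○●●^○○
○○●●○○○
○○○●●○○
○○○○○○○
○○○○○○○
○○○○○○○
11) ○○○○○○○
○○○○○○○
○○○○○○○
○○●●●>○
○○●●○○○
○○○●●○○
○○○○○○○
○○○○○○○
○○○○○○○
12) ○○○○○○○
○○○○○○○
○○○○○○○
○○●●●●○
○○●●○v○
○○○●●○○
○○○○○○○
○○○○○○○
○○○○○○○
13) ○○○○○○○
○○○○○○○
○○○○○○○
○○●●●●○
○○●●<●○
○○○●●○○
○○○○○○○
○○○○○○○
○○○○○○○
14) ○○○○○○○
○○○○○○○
○○○○○○○
○○●●^●○
○○●●●●○
○○○●●○○
○○○○○○○
○○○○○○○
○○○○○○○
15) ○○○○○○○
○○○○○○○
○○○○○○○
○○●<○●○
○○●●●●○
○○○●●○○
○○○○○○○
○○○○○○○
○○○○○○○
16) ○○○○○○○
○○○○○○○
○○○○○○○
○○●○○●○
○○●v●●○
○○○●●○○
○○○○○○○
○○○○○○○
○○○○○○○
17) ○○○○○○○
○○○○○○○
○○○○○○○
○○●○○●○
○○●○>●○
○○○●●○○
○○○○○○○
○○○○○○○
○○○○○○○
18) ○○○○○○○
○○○○○○○
○○○○○○○
○○●○^●○
○○●○○●○
○○○●●○○
○○○○○○○
○○○○○○○
○○○○○○○
19) ○○○○○○○
○○○○○○○
○○○○○○○
○○●○●>○
○○●○○●○
○○○●●○○
○○○○○○○
○○○○○○○
○○○○○○○
20) ○○○○○○○
○○○○○○○
○○○○○^○
○○●○●○○
○○●○○●○
○○○●●○○
○○○○○○○
○○○○○○○
○○○○○○○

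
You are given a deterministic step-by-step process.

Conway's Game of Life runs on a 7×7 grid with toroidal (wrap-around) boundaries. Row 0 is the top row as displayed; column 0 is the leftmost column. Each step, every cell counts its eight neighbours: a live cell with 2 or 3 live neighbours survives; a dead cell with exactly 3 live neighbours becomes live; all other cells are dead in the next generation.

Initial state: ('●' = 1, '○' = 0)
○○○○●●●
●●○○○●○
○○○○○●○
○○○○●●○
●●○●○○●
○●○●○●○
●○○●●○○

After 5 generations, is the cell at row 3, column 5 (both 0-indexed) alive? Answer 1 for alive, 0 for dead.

gen 0: ○○○○●●●
●●○○○●○
○○○○○●○
○○○○●●○
●●○●○○●
○●○●○●○
●○○●●○○
gen 1: ○●○●○○○
●○○○○○○
○○○○○●○
●○○○●●○
●●○●○○●
○●○●○●○
●○●●○○○
gen 2: ●●○●○○○
○○○○○○○
○○○○●●○
●●○○●●○
○●○●○○○
○○○●○○○
●○○●○○○
gen 3: ●●●○○○○
○○○○●○○
○○○○●●●
●●●●○●●
●●○●○○○
○○○●●○○
●●○●●○○
gen 4: ●○●○●○○
●●○●●○●
○●●○○○○
○○○●○○○
○○○○○●○
○○○○○○○
●○○○●○○
gen 5: ○○●○●○○
○○○○●●●
○●○○●○○
○○●○○○○
○○○○○○○
○○○○○○○
○●○●○○○

0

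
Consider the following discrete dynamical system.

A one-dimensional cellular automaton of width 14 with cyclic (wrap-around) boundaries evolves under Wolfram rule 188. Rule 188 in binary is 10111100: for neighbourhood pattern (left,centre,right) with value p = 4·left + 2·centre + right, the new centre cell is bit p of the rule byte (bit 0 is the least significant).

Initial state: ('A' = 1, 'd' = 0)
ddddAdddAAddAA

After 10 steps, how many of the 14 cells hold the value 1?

13

[0] ddddAdddAAddAA
[1] AdddAAddAdAdAd
[2] AAddAdAdAAAAAA
[3] AdAdAAAAAAAAAA
[4] dAAAAAAAAAAAAA
[5] AAAAAAAAAAAAAd
[6] AAAAAAAAAAAAdA
[7] AAAAAAAAAAAdAA
[8] AAAAAAAAAAdAAA
[9] AAAAAAAAAdAAAA
[10] AAAAAAAAdAAAAA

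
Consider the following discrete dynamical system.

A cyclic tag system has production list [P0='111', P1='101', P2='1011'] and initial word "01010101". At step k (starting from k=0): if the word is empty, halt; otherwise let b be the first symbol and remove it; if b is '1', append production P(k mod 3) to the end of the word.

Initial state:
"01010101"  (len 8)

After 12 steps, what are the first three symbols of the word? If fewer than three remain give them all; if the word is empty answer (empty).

111

[0] "01010101"  (len 8)
[1] "1010101"  (len 7)
[2] "010101101"  (len 9)
[3] "10101101"  (len 8)
[4] "0101101111"  (len 10)
[5] "101101111"  (len 9)
[6] "011011111011"  (len 12)
[7] "11011111011"  (len 11)
[8] "1011111011101"  (len 13)
[9] "0111110111011011"  (len 16)
[10] "111110111011011"  (len 15)
[11] "11110111011011101"  (len 17)
[12] "11101110110111011011"  (len 20)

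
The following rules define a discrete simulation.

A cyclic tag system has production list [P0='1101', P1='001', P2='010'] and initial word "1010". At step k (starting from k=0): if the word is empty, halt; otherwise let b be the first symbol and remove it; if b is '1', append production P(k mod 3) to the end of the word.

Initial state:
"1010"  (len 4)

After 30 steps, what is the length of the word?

step 0: "1010"  (len 4)
step 1: "0101101"  (len 7)
step 2: "101101"  (len 6)
step 3: "01101010"  (len 8)
step 4: "1101010"  (len 7)
step 5: "101010001"  (len 9)
step 6: "01010001010"  (len 11)
step 7: "1010001010"  (len 10)
step 8: "010001010001"  (len 12)
step 9: "10001010001"  (len 11)
step 10: "00010100011101"  (len 14)
step 11: "0010100011101"  (len 13)
step 12: "010100011101"  (len 12)
step 13: "10100011101"  (len 11)
step 14: "0100011101001"  (len 13)
step 15: "100011101001"  (len 12)
step 16: "000111010011101"  (len 15)
step 17: "00111010011101"  (len 14)
step 18: "0111010011101"  (len 13)
step 19: "111010011101"  (len 12)
step 20: "11010011101001"  (len 14)
step 21: "1010011101001010"  (len 16)
step 22: "0100111010010101101"  (len 19)
step 23: "100111010010101101"  (len 18)
step 24: "00111010010101101010"  (len 20)
step 25: "0111010010101101010"  (len 19)
step 26: "111010010101101010"  (len 18)
step 27: "11010010101101010010"  (len 20)
step 28: "10100101011010100101101"  (len 23)
step 29: "0100101011010100101101001"  (len 25)
step 30: "100101011010100101101001"  (len 24)

24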